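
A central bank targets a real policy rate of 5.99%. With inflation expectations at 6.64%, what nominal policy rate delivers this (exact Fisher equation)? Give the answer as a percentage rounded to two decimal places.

13.03%

(1 + i) = (1 + r)(1 + π) = 1.05990 × 1.06640 = 1.13027736
i = 1.13027736 − 1, so the required nominal rate is 13.03%.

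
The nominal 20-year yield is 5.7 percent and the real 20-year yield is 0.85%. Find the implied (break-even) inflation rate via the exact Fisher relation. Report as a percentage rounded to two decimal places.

(1 + π) = (1 + i)/(1 + r) = 1.05700 / 1.00850 = 1.048091
Break-even inflation = 1.048091 − 1 → 4.81%.

4.81%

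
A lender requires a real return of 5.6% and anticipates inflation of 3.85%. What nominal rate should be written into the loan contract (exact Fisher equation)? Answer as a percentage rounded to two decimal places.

9.67%

(1 + i) = (1 + r)(1 + π) = 1.05600 × 1.03850 = 1.096656
i = 1.096656 − 1, so the required nominal rate is 9.67%.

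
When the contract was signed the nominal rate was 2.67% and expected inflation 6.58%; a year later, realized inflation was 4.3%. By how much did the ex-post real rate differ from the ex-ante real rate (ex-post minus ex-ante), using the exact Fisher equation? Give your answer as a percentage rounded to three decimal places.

Ex-ante: (1 + 0.0267)/(1 + 0.0658) − 1 = -3.6686%
Ex-post: (1 + 0.0267)/(1 + 0.0430) − 1 = -1.5628%
Difference (ex-post − ex-ante) = 2.1058% → 2.106%.

2.106%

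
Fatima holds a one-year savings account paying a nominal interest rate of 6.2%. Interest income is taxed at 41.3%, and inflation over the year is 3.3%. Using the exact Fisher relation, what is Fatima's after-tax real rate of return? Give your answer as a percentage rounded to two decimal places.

0.33%

After-tax nominal return = 6.2% × (1 − 0.413) = 3.6394%.
1 + r = 1.036394 / 1.03300 = 1.003286
After-tax real rate = 1.003286 − 1 → 0.33%.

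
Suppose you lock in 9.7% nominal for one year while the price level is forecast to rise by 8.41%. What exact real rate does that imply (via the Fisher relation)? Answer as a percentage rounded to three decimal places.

1 + r = 1.09700 / 1.08410 = 1.011899
r = 1.011899 − 1 = 1.1899%, i.e. 1.190%.

1.190%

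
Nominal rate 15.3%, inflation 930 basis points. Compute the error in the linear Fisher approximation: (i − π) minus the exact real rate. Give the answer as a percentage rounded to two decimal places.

Approximate: r ≈ 15.300% − 9.300% = 6.0000%
Exact: (1 + 0.1530)/(1 + 0.0930) − 1 = 5.4895%
Error = 6.0000% − 5.4895% = 0.5105% → 0.51%.

0.51%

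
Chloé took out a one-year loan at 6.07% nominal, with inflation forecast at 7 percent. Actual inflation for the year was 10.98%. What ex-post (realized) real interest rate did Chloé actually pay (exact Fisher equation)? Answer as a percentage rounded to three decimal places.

Ex-post: (1 + 0.0607)/(1 + 0.1098) − 1 = -4.4242%
So the realized real rate is -4.424%.

-4.424%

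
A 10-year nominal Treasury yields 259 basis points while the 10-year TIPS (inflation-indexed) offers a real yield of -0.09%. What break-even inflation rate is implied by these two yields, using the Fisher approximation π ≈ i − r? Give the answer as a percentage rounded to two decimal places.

2.68%

π ≈ i − r = 2.59% − (-0.09%) → 2.68%.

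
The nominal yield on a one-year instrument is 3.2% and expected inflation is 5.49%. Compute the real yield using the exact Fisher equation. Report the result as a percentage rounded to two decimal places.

1 + r = 1.03200 / 1.05490 = 0.978292
r = 0.978292 − 1 = -2.1708%, i.e. -2.17%.

-2.17%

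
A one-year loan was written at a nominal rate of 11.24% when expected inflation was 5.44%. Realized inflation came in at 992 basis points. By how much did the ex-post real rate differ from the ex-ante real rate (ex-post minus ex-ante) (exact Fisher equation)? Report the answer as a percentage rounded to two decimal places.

-4.30%

Ex-ante: (1 + 0.1124)/(1 + 0.0544) − 1 = 5.5008%
Ex-post: (1 + 0.1124)/(1 + 0.0992) − 1 = 1.2009%
Difference (ex-post − ex-ante) = -4.2999% → -4.30%.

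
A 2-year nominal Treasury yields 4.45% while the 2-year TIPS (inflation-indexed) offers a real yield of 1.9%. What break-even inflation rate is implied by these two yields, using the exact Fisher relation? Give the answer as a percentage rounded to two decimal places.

2.50%

(1 + π) = (1 + i)/(1 + r) = 1.04450 / 1.01900 = 1.025025
Break-even inflation = 1.025025 − 1 → 2.50%.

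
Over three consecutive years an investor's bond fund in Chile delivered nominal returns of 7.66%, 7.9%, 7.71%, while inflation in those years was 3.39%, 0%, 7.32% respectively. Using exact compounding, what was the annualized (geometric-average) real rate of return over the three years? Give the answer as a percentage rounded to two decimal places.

4.09%

Nominal growth factor = 1.0766 × 1.0790 × 1.0771 = 1.25121472
Price-level growth factor = 1.0339 × 1.0000 × 1.0732 = 1.10958148
Real growth factor = 1.25121472 / 1.10958148 = 1.12764564
Annualized real rate = 1.12764564^(1/3) − 1 = 4.0857% → 4.09%.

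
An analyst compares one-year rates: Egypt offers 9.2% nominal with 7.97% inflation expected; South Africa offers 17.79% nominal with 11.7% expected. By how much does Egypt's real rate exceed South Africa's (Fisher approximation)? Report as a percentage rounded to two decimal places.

Egypt: 9.2% − 7.97% = 1.230%
South Africa: 17.79% − 11.7% = 6.090%
Differential = -4.860% → -4.86%.

-4.86%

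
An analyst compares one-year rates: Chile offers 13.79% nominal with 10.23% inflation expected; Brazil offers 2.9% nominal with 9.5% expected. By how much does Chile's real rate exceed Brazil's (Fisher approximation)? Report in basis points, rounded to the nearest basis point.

Chile: 13.79% − 10.23% = 3.560%
Brazil: 2.9% − 9.5% = -6.600%
Differential = 10.160% → 1016 basis points.

1016 basis points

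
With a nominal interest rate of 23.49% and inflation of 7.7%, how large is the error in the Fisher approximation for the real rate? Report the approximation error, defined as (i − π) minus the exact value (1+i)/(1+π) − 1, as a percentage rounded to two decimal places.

1.13%

Approximate: r ≈ 23.490% − 7.700% = 15.7900%
Exact: (1 + 0.2349)/(1 + 0.0770) − 1 = 14.6611%
Error = 15.7900% − 14.6611% = 1.1289% → 1.13%.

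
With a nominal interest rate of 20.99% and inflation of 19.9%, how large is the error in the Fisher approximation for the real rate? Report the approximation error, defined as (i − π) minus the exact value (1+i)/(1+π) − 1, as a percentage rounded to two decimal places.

Approximate: r ≈ 20.990% − 19.900% = 1.0900%
Exact: (1 + 0.2099)/(1 + 0.1990) − 1 = 0.9091%
Error = 1.0900% − 0.9091% = 0.1809% → 0.18%.

0.18%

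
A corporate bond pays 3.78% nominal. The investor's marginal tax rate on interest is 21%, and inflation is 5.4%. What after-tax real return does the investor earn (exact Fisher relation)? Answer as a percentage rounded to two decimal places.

After-tax nominal return = 3.78% × (1 − 0.21) = 2.9862%.
1 + r = 1.029862 / 1.05400 = 0.977099
After-tax real rate = 0.977099 − 1 → -2.29%.

-2.29%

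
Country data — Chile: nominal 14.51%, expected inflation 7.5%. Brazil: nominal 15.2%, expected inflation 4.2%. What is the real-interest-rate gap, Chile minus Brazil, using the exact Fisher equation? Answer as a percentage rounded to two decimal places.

Chile: (1 + 0.1451)/(1 + 0.0750) − 1 = 6.5209%
Brazil: (1 + 0.1520)/(1 + 0.0420) − 1 = 10.5566%
Differential = 6.5209% − 10.5566% = -4.0357% → -4.04%.

-4.04%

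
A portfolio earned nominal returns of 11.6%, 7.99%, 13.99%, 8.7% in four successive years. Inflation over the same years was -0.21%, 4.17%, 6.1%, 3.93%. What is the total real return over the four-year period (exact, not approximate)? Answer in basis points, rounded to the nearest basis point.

3027 basis points

Nominal growth factor = 1.1160 × 1.0799 × 1.1399 × 1.0870 = 1.493290
Price-level growth factor = 0.9979 × 1.0417 × 1.0610 × 1.0393 = 1.146268
Real growth factor = 1.493290 / 1.146268 = 1.302741
Total real return = 1.302741 − 1 → 3027 basis points.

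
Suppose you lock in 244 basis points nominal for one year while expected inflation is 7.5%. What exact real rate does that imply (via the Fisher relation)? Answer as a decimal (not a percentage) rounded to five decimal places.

-0.04707

By the Fisher relation, 1 + r = (1 + i)/(1 + π).
1 + r = 1.02440 / 1.07500 = 0.952930
r = 0.952930 − 1 = -4.7070%, i.e. -0.04707.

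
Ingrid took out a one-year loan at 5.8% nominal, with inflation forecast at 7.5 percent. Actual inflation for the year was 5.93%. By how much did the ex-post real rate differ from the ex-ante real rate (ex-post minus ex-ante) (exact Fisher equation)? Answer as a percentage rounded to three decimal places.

1.459%

Ex-ante: (1 + 0.0580)/(1 + 0.0750) − 1 = -1.5814%
Ex-post: (1 + 0.0580)/(1 + 0.0593) − 1 = -0.1227%
Difference (ex-post − ex-ante) = 1.4587% → 1.459%.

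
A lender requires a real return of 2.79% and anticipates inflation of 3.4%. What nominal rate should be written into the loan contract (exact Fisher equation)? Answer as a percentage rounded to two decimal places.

6.28%

(1 + i) = (1 + r)(1 + π) = 1.02790 × 1.03400 = 1.0628486
i = 1.0628486 − 1, so the required nominal rate is 6.28%.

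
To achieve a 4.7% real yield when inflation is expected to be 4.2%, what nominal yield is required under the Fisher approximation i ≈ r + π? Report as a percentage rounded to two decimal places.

i ≈ r + π = 4.7% + 4.2% = 8.90%.

8.90%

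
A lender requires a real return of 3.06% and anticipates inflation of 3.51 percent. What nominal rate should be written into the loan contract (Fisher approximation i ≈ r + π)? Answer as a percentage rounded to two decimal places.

i ≈ r + π = 3.06% + 3.51% = 6.57%.

6.57%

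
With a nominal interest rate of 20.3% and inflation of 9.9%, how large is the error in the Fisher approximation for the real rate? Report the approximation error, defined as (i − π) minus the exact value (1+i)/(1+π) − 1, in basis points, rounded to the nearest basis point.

Approximate: r ≈ 20.300% − 9.900% = 10.4000%
Exact: (1 + 0.2030)/(1 + 0.0990) − 1 = 9.4631%
Error = 10.4000% − 9.4631% = 0.9369% → 94 basis points.

94 basis points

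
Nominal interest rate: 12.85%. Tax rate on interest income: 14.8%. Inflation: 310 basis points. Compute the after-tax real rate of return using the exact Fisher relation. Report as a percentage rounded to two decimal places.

After-tax nominal return = 12.85% × (1 − 0.148) = 10.9482%.
1 + r = 1.109482 / 1.03100 = 1.076122
After-tax real rate = 1.076122 − 1 → 7.61%.

7.61%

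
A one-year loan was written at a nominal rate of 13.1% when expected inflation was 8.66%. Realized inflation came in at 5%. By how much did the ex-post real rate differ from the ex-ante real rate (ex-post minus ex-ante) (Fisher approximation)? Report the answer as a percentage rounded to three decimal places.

3.660%

Ex-ante: 13.1% − 8.66% = 4.440%
Ex-post: 13.1% − 5% = 8.100%
Difference (ex-post − ex-ante) = 3.6600% → 3.660%.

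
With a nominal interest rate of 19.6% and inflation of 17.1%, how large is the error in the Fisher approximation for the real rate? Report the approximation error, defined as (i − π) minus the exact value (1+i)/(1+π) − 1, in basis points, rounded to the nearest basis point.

Approximate: r ≈ 19.600% − 17.100% = 2.5000%
Exact: (1 + 0.1960)/(1 + 0.1710) − 1 = 2.1349%
Error = 2.5000% − 2.1349% = 0.3651% → 37 basis points.

37 basis points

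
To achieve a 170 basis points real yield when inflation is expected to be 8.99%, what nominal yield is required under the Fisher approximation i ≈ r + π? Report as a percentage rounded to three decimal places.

10.690%

i ≈ r + π = 1.7% + 8.99% = 10.690%.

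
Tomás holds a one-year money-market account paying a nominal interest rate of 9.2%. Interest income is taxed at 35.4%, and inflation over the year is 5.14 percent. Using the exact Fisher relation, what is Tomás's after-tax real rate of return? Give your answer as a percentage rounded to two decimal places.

0.76%

After-tax nominal return = 9.2% × (1 − 0.354) = 5.9432%.
1 + r = 1.059432 / 1.05140 = 1.007639
After-tax real rate = 1.007639 − 1 → 0.76%.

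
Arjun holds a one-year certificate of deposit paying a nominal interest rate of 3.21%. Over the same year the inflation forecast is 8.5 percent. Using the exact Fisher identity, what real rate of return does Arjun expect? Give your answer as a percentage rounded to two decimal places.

1 + r = 1.03210 / 1.08500 = 0.951244
r = 0.951244 − 1 = -4.8756%, i.e. -4.88%.

-4.88%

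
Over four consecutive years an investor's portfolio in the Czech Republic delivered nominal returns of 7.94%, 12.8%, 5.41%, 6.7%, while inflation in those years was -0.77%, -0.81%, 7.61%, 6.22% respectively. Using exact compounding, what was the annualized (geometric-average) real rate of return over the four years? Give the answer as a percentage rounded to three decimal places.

Compound the nominal returns: 1.0794 × 1.1280 × 1.0541 × 1.0670 = 1.36942340.
Compound inflation: 0.9923 × 0.9919 × 1.0761 × 1.0622 = 1.12504478.
Deflate: 1.36942340 / 1.12504478 = 1.21721679.
Annualized real rate = 1.21721679^(1/4) − 1 = 5.0369% → 5.037%.

5.037%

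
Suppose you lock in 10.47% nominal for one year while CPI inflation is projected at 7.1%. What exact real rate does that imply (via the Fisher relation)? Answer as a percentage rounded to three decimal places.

3.147%

By the Fisher relation, 1 + r = (1 + i)/(1 + π).
1 + r = 1.10470 / 1.07100 = 1.031466
r = 1.031466 − 1 = 3.1466%, i.e. 3.147%.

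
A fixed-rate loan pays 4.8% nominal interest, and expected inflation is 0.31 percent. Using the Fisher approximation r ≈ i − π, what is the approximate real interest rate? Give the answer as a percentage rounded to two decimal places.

4.49%

r ≈ i − π = 4.8% − 0.31% = 4.49%.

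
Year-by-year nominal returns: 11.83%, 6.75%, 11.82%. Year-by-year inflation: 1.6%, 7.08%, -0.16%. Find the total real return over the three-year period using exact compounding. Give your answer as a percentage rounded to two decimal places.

22.90%

Compound the nominal returns: 1.1183 × 1.0675 × 1.1182 = 1.334891.
Compound inflation: 1.0160 × 1.0708 × 0.9984 = 1.086192.
Deflate: 1.334891 / 1.086192 = 1.228964.
Total real return = 1.228964 − 1 → 22.90%.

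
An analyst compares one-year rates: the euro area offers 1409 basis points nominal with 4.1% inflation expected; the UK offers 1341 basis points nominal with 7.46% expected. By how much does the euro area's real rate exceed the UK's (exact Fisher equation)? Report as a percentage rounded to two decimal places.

The euro area: (1 + 0.1409)/(1 + 0.0410) − 1 = 9.5965%
The UK: (1 + 0.1341)/(1 + 0.0746) − 1 = 5.5369%
Differential = 9.5965% − 5.5369% = 4.0596% → 4.06%.

4.06%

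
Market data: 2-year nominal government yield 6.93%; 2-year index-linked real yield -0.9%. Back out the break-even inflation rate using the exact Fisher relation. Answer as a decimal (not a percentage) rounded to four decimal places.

0.0790

(1 + π) = (1 + i)/(1 + r) = 1.06930 / 0.99100 = 1.079011
Break-even inflation = 1.079011 − 1 → 0.0790.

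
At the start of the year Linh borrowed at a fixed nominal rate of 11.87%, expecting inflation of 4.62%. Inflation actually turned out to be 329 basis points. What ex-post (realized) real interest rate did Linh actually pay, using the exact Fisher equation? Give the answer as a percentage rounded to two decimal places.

Ex-post: (1 + 0.1187)/(1 + 0.0329) − 1 = 8.3067%
So the realized real rate is 8.31%.

8.31%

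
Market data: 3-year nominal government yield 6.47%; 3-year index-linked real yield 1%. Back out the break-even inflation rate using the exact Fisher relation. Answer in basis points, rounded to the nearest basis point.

(1 + π) = (1 + i)/(1 + r) = 1.06470 / 1.01000 = 1.054158
Break-even inflation = 1.054158 − 1 → 542 basis points.

542 basis points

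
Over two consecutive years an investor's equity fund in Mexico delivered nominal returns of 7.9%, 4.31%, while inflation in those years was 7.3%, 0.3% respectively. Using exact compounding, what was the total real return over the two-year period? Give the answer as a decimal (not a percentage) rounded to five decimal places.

Compound the nominal returns: 1.0790 × 1.0431 = 1.1255049.
Compound inflation: 1.0730 × 1.0030 = 1.0762190.
Deflate: 1.1255049 / 1.0762190 = 1.0457954.
Total real return = 1.0457954 − 1 → 0.04580.

0.04580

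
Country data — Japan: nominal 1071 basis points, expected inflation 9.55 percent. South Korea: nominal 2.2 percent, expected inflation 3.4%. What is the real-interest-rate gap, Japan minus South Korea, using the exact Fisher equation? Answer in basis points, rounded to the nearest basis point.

Japan: (1 + 0.1071)/(1 + 0.0955) − 1 = 1.0589%
South Korea: (1 + 0.0220)/(1 + 0.0340) − 1 = -1.1605%
Differential = 1.0589% − (-1.1605%) = 2.2194% → 222 basis points.

222 basis points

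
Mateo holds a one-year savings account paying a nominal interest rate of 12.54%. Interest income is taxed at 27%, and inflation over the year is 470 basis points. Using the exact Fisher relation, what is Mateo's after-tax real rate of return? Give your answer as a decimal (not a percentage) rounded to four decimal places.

0.0425

After-tax nominal return = 12.54% × (1 − 0.27) = 9.1542%.
1 + r = 1.091542 / 1.04700 = 1.042543
After-tax real rate = 1.042543 − 1 → 0.0425.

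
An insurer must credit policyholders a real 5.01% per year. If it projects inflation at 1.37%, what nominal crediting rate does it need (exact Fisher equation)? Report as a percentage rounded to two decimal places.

(1 + i) = (1 + r)(1 + π) = 1.05010 × 1.01370 = 1.06448637
i = 1.06448637 − 1, so the required nominal rate is 6.45%.

6.45%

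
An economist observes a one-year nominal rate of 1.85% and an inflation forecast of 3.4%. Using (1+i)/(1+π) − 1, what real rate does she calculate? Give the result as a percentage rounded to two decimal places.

-1.50%

1 + r = 1.01850 / 1.03400 = 0.985010
r = 0.985010 − 1 = -1.4990%, i.e. -1.50%.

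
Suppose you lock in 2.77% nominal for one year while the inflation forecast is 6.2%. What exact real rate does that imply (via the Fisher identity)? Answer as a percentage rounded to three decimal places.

1 + r = 1.02770 / 1.06200 = 0.967702
r = 0.967702 − 1 = -3.2298%, i.e. -3.230%.

-3.230%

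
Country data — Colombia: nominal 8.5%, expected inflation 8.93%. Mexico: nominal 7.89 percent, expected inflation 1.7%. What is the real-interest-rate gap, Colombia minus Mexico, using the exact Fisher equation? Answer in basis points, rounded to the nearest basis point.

-648 basis points

Colombia: (1 + 0.0850)/(1 + 0.0893) − 1 = -0.3947%
Mexico: (1 + 0.0789)/(1 + 0.0170) − 1 = 6.0865%
Differential = -0.3947% − 6.0865% = -6.4813% → -648 basis points.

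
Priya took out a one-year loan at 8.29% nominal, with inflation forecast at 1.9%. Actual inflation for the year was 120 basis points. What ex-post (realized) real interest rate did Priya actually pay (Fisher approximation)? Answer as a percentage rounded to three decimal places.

7.090%

Ex-post: 8.29% − 1.2% = 7.090%
So the realized real rate is 7.090%.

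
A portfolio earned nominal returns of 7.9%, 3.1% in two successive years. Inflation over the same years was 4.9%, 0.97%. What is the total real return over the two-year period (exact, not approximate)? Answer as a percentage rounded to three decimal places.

Compound the nominal returns: 1.0790 × 1.0310 = 1.112449.
Compound inflation: 1.0490 × 1.0097 = 1.059175.
Deflate: 1.112449 / 1.059175 = 1.050297.
Total real return = 1.050297 − 1 → 5.030%.

5.030%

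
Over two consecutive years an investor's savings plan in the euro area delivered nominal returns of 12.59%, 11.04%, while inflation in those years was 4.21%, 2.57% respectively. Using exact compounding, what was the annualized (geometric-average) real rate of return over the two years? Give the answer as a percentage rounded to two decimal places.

Nominal growth factor = 1.1259 × 1.1104 = 1.25019936
Price-level growth factor = 1.0421 × 1.0257 = 1.06888197
Real growth factor = 1.25019936 / 1.06888197 = 1.16963275
Annualized real rate = 1.16963275^(1/2) − 1 = 8.1496% → 8.15%.

8.15%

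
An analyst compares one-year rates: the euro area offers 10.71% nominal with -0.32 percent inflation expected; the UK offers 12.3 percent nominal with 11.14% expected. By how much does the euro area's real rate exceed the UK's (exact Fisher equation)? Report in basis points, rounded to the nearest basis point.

1002 basis points

The euro area: (1 + 0.1071)/(1 − 0.0032) − 1 = 11.0654%
The UK: (1 + 0.1230)/(1 + 0.1114) − 1 = 1.0437%
Differential = 11.0654% − 1.0437% = 10.0217% → 1002 basis points.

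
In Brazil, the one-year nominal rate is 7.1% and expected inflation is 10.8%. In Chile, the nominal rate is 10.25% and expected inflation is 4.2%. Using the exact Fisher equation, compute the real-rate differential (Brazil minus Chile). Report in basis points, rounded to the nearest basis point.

-915 basis points

Brazil: (1 + 0.0710)/(1 + 0.1080) − 1 = -3.3394%
Chile: (1 + 0.1025)/(1 + 0.0420) − 1 = 5.8061%
Differential = -3.3394% − 5.8061% = -9.1455% → -915 basis points.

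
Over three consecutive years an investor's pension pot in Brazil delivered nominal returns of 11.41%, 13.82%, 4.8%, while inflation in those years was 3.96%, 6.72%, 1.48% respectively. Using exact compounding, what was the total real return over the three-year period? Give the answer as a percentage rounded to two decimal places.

Compound the nominal returns: 1.1141 × 1.1382 × 1.0480 = 1.328936.
Compound inflation: 1.0396 × 1.0672 × 1.0148 = 1.125881.
Deflate: 1.328936 / 1.125881 = 1.180352.
Total real return = 1.180352 − 1 → 18.04%.

18.04%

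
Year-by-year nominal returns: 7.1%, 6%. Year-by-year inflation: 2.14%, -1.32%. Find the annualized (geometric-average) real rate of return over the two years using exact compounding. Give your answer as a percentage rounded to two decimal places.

6.13%

Nominal growth factor = 1.0710 × 1.0600 = 1.13526000
Price-level growth factor = 1.0214 × 0.9868 = 1.00791752
Real growth factor = 1.13526000 / 1.00791752 = 1.12634216
Annualized real rate = 1.12634216^(1/2) − 1 = 6.1293% → 6.13%.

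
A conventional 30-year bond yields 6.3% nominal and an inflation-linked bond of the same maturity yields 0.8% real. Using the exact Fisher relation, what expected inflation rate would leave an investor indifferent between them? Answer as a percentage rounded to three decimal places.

5.456%

(1 + π) = (1 + i)/(1 + r) = 1.06300 / 1.00800 = 1.054563
Break-even inflation = 1.054563 − 1 → 5.456%.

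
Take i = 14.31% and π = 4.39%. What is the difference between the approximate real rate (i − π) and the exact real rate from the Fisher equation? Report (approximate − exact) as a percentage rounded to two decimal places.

0.42%

Approximate: r ≈ 14.310% − 4.390% = 9.9200%
Exact: (1 + 0.1431)/(1 + 0.0439) − 1 = 9.5028%
Error = 9.9200% − 9.5028% = 0.4172% → 0.42%.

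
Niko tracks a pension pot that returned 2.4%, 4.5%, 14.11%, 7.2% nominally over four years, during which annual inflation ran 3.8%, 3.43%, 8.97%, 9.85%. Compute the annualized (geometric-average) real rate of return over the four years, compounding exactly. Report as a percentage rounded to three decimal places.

0.461%

Compound the nominal returns: 1.0240 × 1.0450 × 1.1411 × 1.0720 = 1.30898520.
Compound inflation: 1.0380 × 1.0343 × 1.0897 × 1.0985 = 1.28514133.
Deflate: 1.30898520 / 1.28514133 = 1.01855350.
Annualized real rate = 1.01855350^(1/4) − 1 = 0.4606% → 0.461%.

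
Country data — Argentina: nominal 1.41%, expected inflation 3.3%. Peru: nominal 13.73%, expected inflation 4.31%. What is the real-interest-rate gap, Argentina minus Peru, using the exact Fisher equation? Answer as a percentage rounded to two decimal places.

Argentina: (1 + 0.0141)/(1 + 0.0330) − 1 = -1.8296%
Peru: (1 + 0.1373)/(1 + 0.0431) − 1 = 9.0308%
Differential = -1.8296% − 9.0308% = -10.8604% → -10.86%.

-10.86%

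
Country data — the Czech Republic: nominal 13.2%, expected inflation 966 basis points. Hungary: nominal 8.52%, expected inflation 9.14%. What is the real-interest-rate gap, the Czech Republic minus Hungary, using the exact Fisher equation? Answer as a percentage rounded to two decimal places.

The Czech Republic: (1 + 0.1320)/(1 + 0.0966) − 1 = 3.2282%
Hungary: (1 + 0.0852)/(1 + 0.0914) − 1 = -0.5681%
Differential = 3.2282% − (-0.5681%) = 3.7962% → 3.80%.

3.80%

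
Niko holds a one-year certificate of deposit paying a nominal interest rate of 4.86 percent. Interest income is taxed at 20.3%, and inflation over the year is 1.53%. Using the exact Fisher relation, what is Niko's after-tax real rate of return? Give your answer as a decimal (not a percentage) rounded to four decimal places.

After-tax nominal return = 4.86% × (1 − 0.203) = 3.87342%.
1 + r = 1.0387342 / 1.01530 = 1.023081
After-tax real rate = 1.023081 − 1 → 0.0231.

0.0231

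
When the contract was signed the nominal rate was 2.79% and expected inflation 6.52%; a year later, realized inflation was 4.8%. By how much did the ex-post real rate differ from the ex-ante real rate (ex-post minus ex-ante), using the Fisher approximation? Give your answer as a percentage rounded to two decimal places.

1.72%

Ex-ante: 2.79% − 6.52% = -3.730%
Ex-post: 2.79% − 4.8% = -2.010%
Difference (ex-post − ex-ante) = 1.7200% → 1.72%.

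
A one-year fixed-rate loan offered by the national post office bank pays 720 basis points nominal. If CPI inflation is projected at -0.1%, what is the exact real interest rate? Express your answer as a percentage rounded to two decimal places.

7.31%

1 + r = 1.07200 / 0.99900 = 1.073073
r = 1.073073 − 1 = 7.3073%, i.e. 7.31%.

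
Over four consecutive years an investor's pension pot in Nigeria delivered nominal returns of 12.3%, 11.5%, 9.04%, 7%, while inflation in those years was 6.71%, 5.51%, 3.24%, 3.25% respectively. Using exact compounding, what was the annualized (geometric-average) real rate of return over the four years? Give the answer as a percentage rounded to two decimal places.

5.04%

Nominal growth factor = 1.1230 × 1.1150 × 1.0904 × 1.0700 = 1.46091263
Price-level growth factor = 1.0671 × 1.0551 × 1.0324 × 1.0325 = 1.20015351
Real growth factor = 1.46091263 / 1.20015351 = 1.21727147
Annualized real rate = 1.21727147^(1/4) − 1 = 5.0381% → 5.04%.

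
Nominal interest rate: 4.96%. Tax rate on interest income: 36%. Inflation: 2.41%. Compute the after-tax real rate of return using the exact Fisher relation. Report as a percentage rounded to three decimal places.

After-tax nominal return = 4.96% × (1 − 0.36) = 3.1744%.
1 + r = 1.031744 / 1.02410 = 1.007464
After-tax real rate = 1.007464 − 1 → 0.746%.

0.746%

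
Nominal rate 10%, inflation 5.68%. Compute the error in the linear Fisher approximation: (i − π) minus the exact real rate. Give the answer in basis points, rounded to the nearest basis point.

Approximate: r ≈ 10.000% − 5.680% = 4.3200%
Exact: (1 + 0.1000)/(1 + 0.0568) − 1 = 4.0878%
Error = 4.3200% − 4.0878% = 0.2322% → 23 basis points.

23 basis points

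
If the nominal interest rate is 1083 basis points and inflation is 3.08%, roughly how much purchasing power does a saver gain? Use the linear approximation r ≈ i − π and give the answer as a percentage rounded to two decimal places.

r ≈ i − π = 10.83% − 3.08% = 7.75%.

7.75%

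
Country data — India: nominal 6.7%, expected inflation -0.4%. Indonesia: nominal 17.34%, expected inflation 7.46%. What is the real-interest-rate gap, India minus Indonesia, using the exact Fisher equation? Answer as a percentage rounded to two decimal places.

India: (1 + 0.0670)/(1 − 0.0040) − 1 = 7.1285%
Indonesia: (1 + 0.1734)/(1 + 0.0746) − 1 = 9.1941%
Differential = 7.1285% − 9.1941% = -2.0656% → -2.07%.

-2.07%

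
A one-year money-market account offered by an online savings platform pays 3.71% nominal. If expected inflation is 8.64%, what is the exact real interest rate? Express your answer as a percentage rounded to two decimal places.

-4.54%

1 + r = 1.03710 / 1.08640 = 0.954621
r = 0.954621 − 1 = -4.5379%, i.e. -4.54%.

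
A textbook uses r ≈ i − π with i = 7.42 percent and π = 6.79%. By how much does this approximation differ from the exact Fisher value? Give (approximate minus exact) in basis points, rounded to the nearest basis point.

Approximate: r ≈ 7.420% − 6.790% = 0.6300%
Exact: (1 + 0.0742)/(1 + 0.0679) − 1 = 0.5899%
Error = 0.6300% − 0.5899% = 0.0401% → 4 basis points.

4 basis points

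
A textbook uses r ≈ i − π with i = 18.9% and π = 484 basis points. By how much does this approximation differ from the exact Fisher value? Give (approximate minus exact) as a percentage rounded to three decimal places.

0.649%

Approximate: r ≈ 18.900% − 4.840% = 14.0600%
Exact: (1 + 0.1890)/(1 + 0.0484) − 1 = 13.4109%
Error = 14.0600% − 13.4109% = 0.6491% → 0.649%.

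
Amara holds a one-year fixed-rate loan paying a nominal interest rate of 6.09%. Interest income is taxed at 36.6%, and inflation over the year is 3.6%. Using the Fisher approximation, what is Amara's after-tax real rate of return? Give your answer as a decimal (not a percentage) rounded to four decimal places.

0.0026

After-tax nominal return = 6.09% × (1 − 0.366) = 3.86106%.
r ≈ 3.86106% − 3.6% → 0.0026.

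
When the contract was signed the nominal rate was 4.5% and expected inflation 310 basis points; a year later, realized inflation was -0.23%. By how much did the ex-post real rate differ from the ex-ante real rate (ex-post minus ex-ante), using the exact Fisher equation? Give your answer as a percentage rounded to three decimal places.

3.383%

Ex-ante: (1 + 0.0450)/(1 + 0.0310) − 1 = 1.3579%
Ex-post: (1 + 0.0450)/(1 − 0.0023) − 1 = 4.7409%
Difference (ex-post − ex-ante) = 3.3830% → 3.383%.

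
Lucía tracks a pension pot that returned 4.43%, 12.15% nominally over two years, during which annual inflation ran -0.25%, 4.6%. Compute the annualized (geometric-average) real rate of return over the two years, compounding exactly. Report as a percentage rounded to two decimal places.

Nominal growth factor = 1.0443 × 1.1215 = 1.17118245
Price-level growth factor = 0.9975 × 1.0460 = 1.04338500
Real growth factor = 1.17118245 / 1.04338500 = 1.12248350
Annualized real rate = 1.12248350^(1/2) − 1 = 5.9473% → 5.95%.

5.95%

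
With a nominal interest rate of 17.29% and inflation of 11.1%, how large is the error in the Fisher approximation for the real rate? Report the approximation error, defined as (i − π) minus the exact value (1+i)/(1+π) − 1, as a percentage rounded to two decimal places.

0.62%

Approximate: r ≈ 17.290% − 11.100% = 6.1900%
Exact: (1 + 0.1729)/(1 + 0.1110) − 1 = 5.5716%
Error = 6.1900% − 5.5716% = 0.6184% → 0.62%.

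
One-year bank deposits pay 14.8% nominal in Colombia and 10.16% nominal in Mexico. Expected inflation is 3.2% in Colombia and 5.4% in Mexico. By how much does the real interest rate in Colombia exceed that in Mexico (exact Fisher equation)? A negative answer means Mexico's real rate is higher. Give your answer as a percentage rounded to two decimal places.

Colombia: (1 + 0.1480)/(1 + 0.0320) − 1 = 11.2403%
Mexico: (1 + 0.1016)/(1 + 0.0540) − 1 = 4.5161%
Differential = 11.2403% − 4.5161% = 6.7242% → 6.72%.

6.72%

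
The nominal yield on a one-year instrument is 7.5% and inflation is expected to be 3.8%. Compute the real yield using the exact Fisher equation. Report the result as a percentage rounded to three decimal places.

3.565%

By the Fisher identity, 1 + r = (1 + i)/(1 + π).
1 + r = 1.07500 / 1.03800 = 1.0356455
r = 1.0356455 − 1 = 3.56455%, i.e. 3.565%.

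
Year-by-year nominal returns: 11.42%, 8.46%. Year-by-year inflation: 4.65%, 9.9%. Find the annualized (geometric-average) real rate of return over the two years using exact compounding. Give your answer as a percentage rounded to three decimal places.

2.506%

Compound the nominal returns: 1.1142 × 1.0846 = 1.20846132.
Compound inflation: 1.0465 × 1.0990 = 1.15010350.
Deflate: 1.20846132 / 1.15010350 = 1.05074136.
Annualized real rate = 1.05074136^(1/2) − 1 = 2.5057% → 2.506%.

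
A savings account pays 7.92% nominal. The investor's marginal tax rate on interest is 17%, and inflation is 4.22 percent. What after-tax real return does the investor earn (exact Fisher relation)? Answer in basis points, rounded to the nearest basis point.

226 basis points

After-tax nominal return = 7.92% × (1 − 0.17) = 6.5736%.
1 + r = 1.065736 / 1.04220 = 1.022583
After-tax real rate = 1.022583 − 1 → 226 basis points.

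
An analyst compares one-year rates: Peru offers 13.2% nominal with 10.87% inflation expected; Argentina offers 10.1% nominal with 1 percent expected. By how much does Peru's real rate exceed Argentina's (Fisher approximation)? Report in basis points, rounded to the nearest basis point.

Peru: 13.2% − 10.87% = 2.330%
Argentina: 10.1% − 1% = 9.100%
Differential = -6.770% → -677 basis points.

-677 basis points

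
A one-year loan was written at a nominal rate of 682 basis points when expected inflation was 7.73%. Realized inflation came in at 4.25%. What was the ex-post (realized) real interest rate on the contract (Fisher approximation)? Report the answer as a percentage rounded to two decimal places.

2.57%

Ex-post: 6.82% − 4.25% = 2.570%
So the realized real rate is 2.57%.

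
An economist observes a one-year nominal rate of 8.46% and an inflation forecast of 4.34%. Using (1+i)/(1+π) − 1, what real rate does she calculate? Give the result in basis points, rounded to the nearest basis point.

395 basis points

By the Fisher relation, 1 + r = (1 + i)/(1 + π).
1 + r = 1.08460 / 1.04340 = 1.039486
r = 1.039486 − 1 = 3.9486%, i.e. 395 basis points.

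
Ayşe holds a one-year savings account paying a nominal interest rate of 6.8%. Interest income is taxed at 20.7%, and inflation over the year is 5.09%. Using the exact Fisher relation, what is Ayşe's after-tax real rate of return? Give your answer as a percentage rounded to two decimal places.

After-tax nominal return = 6.8% × (1 − 0.207) = 5.3924%.
1 + r = 1.053924 / 1.05090 = 1.002878
After-tax real rate = 1.002878 − 1 → 0.29%.

0.29%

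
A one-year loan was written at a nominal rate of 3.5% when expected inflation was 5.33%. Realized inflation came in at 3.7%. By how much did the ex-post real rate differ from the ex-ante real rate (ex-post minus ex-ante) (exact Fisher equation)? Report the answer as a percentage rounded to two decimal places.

1.54%

Ex-ante: (1 + 0.0350)/(1 + 0.0533) − 1 = -1.7374%
Ex-post: (1 + 0.0350)/(1 + 0.0370) − 1 = -0.1929%
Difference (ex-post − ex-ante) = 1.5445% → 1.54%.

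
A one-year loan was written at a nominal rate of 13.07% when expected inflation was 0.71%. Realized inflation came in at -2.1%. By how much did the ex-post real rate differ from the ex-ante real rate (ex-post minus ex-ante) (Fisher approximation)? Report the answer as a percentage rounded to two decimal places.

2.81%

Ex-ante: 13.07% − 0.71% = 12.360%
Ex-post: 13.07% − (-2.1%) = 15.170%
Difference (ex-post − ex-ante) = 2.8100% → 2.81%.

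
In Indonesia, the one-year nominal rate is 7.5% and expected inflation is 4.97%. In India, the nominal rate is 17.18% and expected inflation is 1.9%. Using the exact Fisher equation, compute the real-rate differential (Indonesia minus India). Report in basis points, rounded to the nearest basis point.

Indonesia: (1 + 0.0750)/(1 + 0.0497) − 1 = 2.4102%
India: (1 + 0.1718)/(1 + 0.0190) − 1 = 14.9951%
Differential = 2.4102% − 14.9951% = -12.5849% → -1258 basis points.

-1258 basis points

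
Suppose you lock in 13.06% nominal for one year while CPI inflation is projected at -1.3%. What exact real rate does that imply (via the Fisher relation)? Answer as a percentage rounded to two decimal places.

14.55%

By the Fisher relation, 1 + r = (1 + i)/(1 + π).
1 + r = 1.13060 / 0.98700 = 1.145491
r = 1.145491 − 1 = 14.5491%, i.e. 14.55%.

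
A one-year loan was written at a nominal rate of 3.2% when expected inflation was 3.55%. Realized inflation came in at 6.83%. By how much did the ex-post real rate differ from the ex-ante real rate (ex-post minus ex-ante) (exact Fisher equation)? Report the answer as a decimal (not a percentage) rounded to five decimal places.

-0.03060

Ex-ante: (1 + 0.0320)/(1 + 0.0355) − 1 = -0.3380%
Ex-post: (1 + 0.0320)/(1 + 0.0683) − 1 = -3.3979%
Difference (ex-post − ex-ante) = -3.0599% → -0.03060.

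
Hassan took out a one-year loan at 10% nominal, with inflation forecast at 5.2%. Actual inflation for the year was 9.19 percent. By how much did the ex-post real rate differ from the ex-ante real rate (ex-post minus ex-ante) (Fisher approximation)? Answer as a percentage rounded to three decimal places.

-3.990%

Ex-ante: 10% − 5.2% = 4.800%
Ex-post: 10% − 9.19% = 0.810%
Difference (ex-post − ex-ante) = -3.9900% → -3.990%.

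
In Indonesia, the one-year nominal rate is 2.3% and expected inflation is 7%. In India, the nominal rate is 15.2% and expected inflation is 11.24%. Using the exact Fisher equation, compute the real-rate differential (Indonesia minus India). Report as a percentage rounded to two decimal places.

-7.95%

Indonesia: (1 + 0.0230)/(1 + 0.0700) − 1 = -4.3925%
India: (1 + 0.1520)/(1 + 0.1124) − 1 = 3.5599%
Differential = -4.3925% − 3.5599% = -7.9524% → -7.95%.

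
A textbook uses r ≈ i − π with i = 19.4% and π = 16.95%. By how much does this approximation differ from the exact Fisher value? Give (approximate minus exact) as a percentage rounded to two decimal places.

0.36%

Approximate: r ≈ 19.400% − 16.950% = 2.4500%
Exact: (1 + 0.1940)/(1 + 0.1695) − 1 = 2.0949%
Error = 2.4500% − 2.0949% = 0.3551% → 0.36%.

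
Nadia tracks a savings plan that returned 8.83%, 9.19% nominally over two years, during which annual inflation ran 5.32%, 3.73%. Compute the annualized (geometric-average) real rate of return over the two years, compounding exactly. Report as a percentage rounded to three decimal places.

4.294%

Nominal growth factor = 1.0883 × 1.0919 = 1.18831477
Price-level growth factor = 1.0532 × 1.0373 = 1.09248436
Real growth factor = 1.18831477 / 1.09248436 = 1.08771788
Annualized real rate = 1.08771788^(1/2) − 1 = 4.2937% → 4.294%.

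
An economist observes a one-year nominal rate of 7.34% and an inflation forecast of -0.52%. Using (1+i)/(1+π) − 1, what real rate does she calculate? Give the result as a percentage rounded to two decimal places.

By the Fisher identity, 1 + r = (1 + i)/(1 + π).
1 + r = 1.07340 / 0.99480 = 1.079011
r = 1.079011 − 1 = 7.9011%, i.e. 7.90%.

7.90%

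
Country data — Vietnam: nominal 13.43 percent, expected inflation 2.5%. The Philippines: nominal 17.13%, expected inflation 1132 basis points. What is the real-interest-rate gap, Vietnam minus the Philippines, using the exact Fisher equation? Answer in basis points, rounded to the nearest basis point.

Vietnam: (1 + 0.1343)/(1 + 0.0250) − 1 = 10.6634%
The Philippines: (1 + 0.1713)/(1 + 0.1132) − 1 = 5.2192%
Differential = 10.6634% − 5.2192% = 5.4442% → 544 basis points.

544 basis points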